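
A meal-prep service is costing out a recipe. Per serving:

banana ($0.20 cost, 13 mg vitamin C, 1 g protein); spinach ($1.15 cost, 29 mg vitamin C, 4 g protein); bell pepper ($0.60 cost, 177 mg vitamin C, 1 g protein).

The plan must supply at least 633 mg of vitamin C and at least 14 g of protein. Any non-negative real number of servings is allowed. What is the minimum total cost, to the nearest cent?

$3.90

banana only: max(633/13, 14/1) = 48.69 servings → $9.74.
spinach only: max(633/29, 14/4) = 21.83 servings → $25.10.
bell pepper only: max(633/177, 14/1) = 14 servings → $8.40.
banana + spinach: intersection lies outside the first quadrant.
banana + bell pepper with both tight: 11.25 servings and 2.75 servings → $3.90.
spinach + bell pepper with both tight: 2.717 servings and 3.131 servings → $5.00.
Cheapest feasible corner: $3.90.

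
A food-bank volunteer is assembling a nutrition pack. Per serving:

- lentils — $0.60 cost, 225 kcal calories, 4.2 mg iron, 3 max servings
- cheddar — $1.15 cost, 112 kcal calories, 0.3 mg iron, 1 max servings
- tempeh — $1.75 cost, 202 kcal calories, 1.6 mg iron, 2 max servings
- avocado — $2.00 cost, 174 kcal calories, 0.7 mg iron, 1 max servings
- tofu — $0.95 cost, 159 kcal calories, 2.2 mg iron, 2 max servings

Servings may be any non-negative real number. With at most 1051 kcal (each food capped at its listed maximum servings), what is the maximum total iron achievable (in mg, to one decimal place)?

Iron per kcal: lentils 0.01867, tofu 0.01384, tempeh 0.007921, avocado 0.004023, cheddar 0.002679.
Take 3 servings of lentils: uses 675 kcal, +12.6 mg iron (running total 12.6 mg).
Take 2 servings of tofu: uses 318 kcal, +4.4 mg iron (running total 17.0 mg).
Take 0.2871 servings of tempeh: uses 58 kcal, +0.5 mg iron (running total 17.5 mg).
Filling greedily by iron-per-kcal is optimal for one linear limit, giving 17.5 mg.

17.5 mg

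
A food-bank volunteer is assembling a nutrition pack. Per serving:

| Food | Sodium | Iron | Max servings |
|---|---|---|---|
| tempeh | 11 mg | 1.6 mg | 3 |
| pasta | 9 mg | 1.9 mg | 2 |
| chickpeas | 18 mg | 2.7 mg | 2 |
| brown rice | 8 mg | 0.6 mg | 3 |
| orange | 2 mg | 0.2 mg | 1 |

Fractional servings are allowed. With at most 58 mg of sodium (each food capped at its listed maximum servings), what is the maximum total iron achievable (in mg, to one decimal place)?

9.8 mg

Iron per mg sodium: pasta 0.2111, chickpeas 0.15, tempeh 0.1455, orange 0.1, brown rice 0.075.
Take 2 servings of pasta: uses 18 mg sodium, +3.8 mg iron (running total 3.8 mg).
Take 2 servings of chickpeas: uses 36 mg sodium, +5.4 mg iron (running total 9.2 mg).
Take 0.3636 servings of tempeh: uses 4 mg sodium, +0.6 mg iron (running total 9.8 mg).
Filling greedily by iron-per-mg sodium is optimal for one linear limit, giving 9.8 mg.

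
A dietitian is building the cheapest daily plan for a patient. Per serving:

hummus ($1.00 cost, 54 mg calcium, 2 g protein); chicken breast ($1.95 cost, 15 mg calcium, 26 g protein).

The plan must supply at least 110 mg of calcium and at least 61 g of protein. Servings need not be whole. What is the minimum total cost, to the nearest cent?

$5.78

For a min-cost LP with two ≥-constraints, a basic feasible solution has at most two positive variables.
hummus only: max(110/54, 61/2) = 30.5 servings → $30.50.
chicken breast only: max(110/15, 61/26) = 7.333 servings → $14.30.
hummus + chicken breast with both tight: 1.416 servings and 2.237 servings → $5.78.
The minimum over all feasible corners is $5.78.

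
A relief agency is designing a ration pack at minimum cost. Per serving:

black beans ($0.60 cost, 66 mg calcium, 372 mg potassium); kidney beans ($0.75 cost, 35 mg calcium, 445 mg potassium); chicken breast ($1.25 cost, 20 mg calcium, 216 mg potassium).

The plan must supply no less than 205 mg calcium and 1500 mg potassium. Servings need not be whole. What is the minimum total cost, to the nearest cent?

The cheapest plan sits at a corner of the feasible region — with two constraints it uses at most two foods.
black beans only: max(205/66, 1500/372) = 4.032 servings → $2.42.
kidney beans only: max(205/35, 1500/445) = 5.857 servings → $4.39.
chicken breast only: max(205/20, 1500/216) = 10.25 servings → $12.81.
black beans + kidney beans with both tight: 2.369 servings and 1.391 servings → $2.46.
black beans + chicken breast with both tight: 2.095 servings and 3.336 servings → $5.43.
kidney beans + chicken breast: the both-tight solution has a negative serving — not a feasible corner.
The minimum over all feasible corners is $2.42.

$2.42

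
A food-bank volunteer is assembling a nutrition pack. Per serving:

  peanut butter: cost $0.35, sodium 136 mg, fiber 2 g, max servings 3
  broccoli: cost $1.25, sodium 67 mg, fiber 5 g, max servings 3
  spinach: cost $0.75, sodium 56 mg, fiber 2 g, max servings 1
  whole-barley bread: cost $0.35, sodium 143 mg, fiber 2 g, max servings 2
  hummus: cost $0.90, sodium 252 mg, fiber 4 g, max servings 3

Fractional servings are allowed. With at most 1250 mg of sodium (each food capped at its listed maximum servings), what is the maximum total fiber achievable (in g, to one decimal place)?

Fiber per mg sodium: broccoli 0.07463, spinach 0.03571, hummus 0.01587, peanut butter 0.01471, whole-barley bread 0.01399.
Take 3 servings of broccoli: uses 201 mg sodium, +15.0 g fiber (running total 15.0 g).
Take 1 serving of spinach: uses 56 mg sodium, +2.0 g fiber (running total 17.0 g).
Take 3 servings of hummus: uses 756 mg sodium, +12.0 g fiber (running total 29.0 g).
Take 1.743 servings of peanut butter: uses 237 mg sodium, +3.5 g fiber (running total 32.5 g).
Filling greedily by fiber-per-mg sodium is optimal for one linear limit, giving 32.5 g.

32.5 g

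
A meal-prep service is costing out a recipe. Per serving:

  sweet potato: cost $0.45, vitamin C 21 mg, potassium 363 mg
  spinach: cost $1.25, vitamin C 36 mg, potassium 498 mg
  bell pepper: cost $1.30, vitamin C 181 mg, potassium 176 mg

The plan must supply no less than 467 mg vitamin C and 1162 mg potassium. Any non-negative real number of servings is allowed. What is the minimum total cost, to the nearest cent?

Check every corner: each single food scaled to meet both minima, and each pair solved so both constraints bind.
sweet potato only: max(467/21, 1162/363) = 22.24 servings → $10.01.
spinach only: max(467/36, 1162/498) = 12.97 servings → $16.22.
bell pepper only: max(467/181, 1162/176) = 6.602 servings → $8.58.
sweet potato + spinach: the both-tight solution has a negative serving — not a feasible corner.
sweet potato + bell pepper with both tight: 2.066 servings and 2.34 servings → $3.97.
spinach + bell pepper with both tight: 1.529 servings and 2.276 servings → $4.87.
Cheapest feasible corner: $3.97.

$3.97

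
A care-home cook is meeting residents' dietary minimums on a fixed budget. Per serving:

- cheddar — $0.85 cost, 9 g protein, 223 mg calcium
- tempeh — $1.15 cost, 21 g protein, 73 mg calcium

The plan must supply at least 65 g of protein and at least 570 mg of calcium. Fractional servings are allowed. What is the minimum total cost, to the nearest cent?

$4.20

Check every corner: each single food scaled to meet both minima, and each pair solved so both constraints bind.
cheddar only: max(65/9, 570/223) = 7.222 servings → $6.14.
tempeh only: max(65/21, 570/73) = 7.808 servings → $8.98.
cheddar + tempeh with both tight: 1.795 servings and 2.326 servings → $4.20.
The minimum over all feasible corners is $4.20.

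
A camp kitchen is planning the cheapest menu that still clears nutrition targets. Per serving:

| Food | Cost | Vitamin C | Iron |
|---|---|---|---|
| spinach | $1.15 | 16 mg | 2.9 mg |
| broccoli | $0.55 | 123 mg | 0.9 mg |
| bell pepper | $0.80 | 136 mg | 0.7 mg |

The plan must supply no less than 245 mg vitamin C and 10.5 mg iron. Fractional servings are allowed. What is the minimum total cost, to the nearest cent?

$4.47

A basic optimal solution has at most two foods positive. Try each food alone and each pair with both targets met exactly.
spinach only: max(245/16, 10.5/2.9) = 15.31 servings → $17.61.
broccoli only: max(245/123, 10.5/0.9) = 11.67 servings → $6.42.
bell pepper only: max(245/136, 10.5/0.7) = 15 servings → $12.00.
spinach + broccoli with both tight: 3.129 servings and 1.585 servings → $4.47.
spinach + bell pepper with both tight: 3.279 servings and 1.416 servings → $4.90.
broccoli + bell pepper: intersection lies outside the first quadrant.
Cheapest feasible corner: $4.47.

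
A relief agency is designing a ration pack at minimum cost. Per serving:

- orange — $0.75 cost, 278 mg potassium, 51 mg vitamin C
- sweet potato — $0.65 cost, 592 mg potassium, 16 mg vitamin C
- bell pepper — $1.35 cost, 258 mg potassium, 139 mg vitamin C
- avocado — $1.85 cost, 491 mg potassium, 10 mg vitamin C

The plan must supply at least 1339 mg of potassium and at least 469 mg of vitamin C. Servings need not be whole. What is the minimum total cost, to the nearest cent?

$4.97

Check every corner: each single food scaled to meet both minima, and each pair solved so both constraints bind.
orange only: max(1339/278, 469/51) = 9.196 servings → $6.90.
sweet potato only: max(1339/592, 469/16) = 29.31 servings → $19.05.
bell pepper only: max(1339/258, 469/139) = 5.19 servings → $7.01.
avocado only: max(1339/491, 469/10) = 46.9 servings → $86.77.
orange + sweet potato: the both-tight solution has a negative serving — not a feasible corner.
orange + bell pepper with both tight: 2.555 servings and 2.437 servings → $5.21.
orange + avocado: intersection lies outside the first quadrant.
sweet potato + bell pepper with both tight: 0.8331 servings and 3.278 servings → $4.97.
sweet potato + avocado: intersection lies outside the first quadrant.
bell pepper + avocado with both tight: 3.303 servings and 0.9916 servings → $6.29.
So the least-cost plan costs $4.97.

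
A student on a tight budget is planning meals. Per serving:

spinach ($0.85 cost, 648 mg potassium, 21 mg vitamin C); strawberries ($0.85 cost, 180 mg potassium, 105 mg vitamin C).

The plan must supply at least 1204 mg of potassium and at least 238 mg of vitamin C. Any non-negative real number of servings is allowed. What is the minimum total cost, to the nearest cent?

Minimising a linear cost over {potassium ≥ 1204, vitamin C ≥ 238, servings ≥ 0} — the optimum is at a vertex, using one or two foods.
spinach only: max(1204/648, 238/21) = 11.33 servings → $9.63.
strawberries only: max(1204/180, 238/105) = 6.689 servings → $5.69.
spinach + strawberries with both tight: 1.301 servings and 2.007 servings → $2.81.
So the least-cost plan costs $2.81.

$2.81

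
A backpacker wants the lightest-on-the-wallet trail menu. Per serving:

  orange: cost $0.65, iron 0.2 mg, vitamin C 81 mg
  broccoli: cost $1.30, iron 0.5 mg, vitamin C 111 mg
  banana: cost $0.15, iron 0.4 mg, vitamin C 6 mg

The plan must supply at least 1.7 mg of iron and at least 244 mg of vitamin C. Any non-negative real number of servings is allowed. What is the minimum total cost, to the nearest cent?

Two binding constraints pin down two serving amounts, so the optimal mix uses at most two foods. The candidates are each food alone (scaled to the tighter of iron/vitamin C) and each pair with both constraints tight.
orange only: max(1.7/0.2, 244/81) = 8.5 servings → $5.53.
broccoli only: max(1.7/0.5, 244/111) = 3.4 servings → $4.42.
banana only: max(1.7/0.4, 244/6) = 40.67 servings → $6.10.
orange + broccoli: the both-tight solution has a negative serving — not a feasible corner.
orange + banana with both tight: 2.801 servings and 2.849 servings → $2.25.
broccoli + banana with both tight: 2.111 servings and 1.611 servings → $2.99.
The minimum over all feasible corners is $2.25.

$2.25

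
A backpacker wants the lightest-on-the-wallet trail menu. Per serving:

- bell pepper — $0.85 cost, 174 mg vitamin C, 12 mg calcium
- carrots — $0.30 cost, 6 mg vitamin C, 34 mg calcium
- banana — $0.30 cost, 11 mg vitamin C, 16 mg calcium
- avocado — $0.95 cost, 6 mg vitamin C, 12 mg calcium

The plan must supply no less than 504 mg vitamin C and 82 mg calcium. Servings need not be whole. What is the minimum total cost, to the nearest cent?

$2.84

The cheapest plan sits at a corner of the feasible region — with two constraints it uses at most two foods.
bell pepper only: max(504/174, 82/12) = 6.833 servings → $5.81.
carrots only: max(504/6, 82/34) = 84 servings → $25.20.
banana only: max(504/11, 82/16) = 45.82 servings → $13.75.
avocado only: max(504/6, 82/12) = 84 servings → $79.80.
bell pepper + carrots with both tight: 2.848 servings and 1.407 servings → $2.84.
bell pepper + banana with both tight: 2.701 servings and 3.1 servings → $3.23.
bell pepper + avocado with both tight: 2.756 servings and 4.077 servings → $6.22.
carrots + banana: intersection lies outside the first quadrant.
carrots + avocado with both targets exact would need a negative amount; discard.
banana + avocado: intersection lies outside the first quadrant.
Cheapest feasible corner: $2.84.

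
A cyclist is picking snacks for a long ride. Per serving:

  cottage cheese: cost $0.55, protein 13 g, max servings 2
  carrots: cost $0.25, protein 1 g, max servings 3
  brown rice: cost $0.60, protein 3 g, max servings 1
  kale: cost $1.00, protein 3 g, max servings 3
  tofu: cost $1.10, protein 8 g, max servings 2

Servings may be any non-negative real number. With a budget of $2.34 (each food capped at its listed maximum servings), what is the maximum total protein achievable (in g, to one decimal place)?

35.0 g

Protein per dollar: cottage cheese 23.64, tofu 7.273, brown rice 5, carrots 4, kale 3.
Take 2 servings of cottage cheese: spends $1.10, +26.0 g protein (running total 26.0 g).
Take 1.127 servings of tofu: spends $1.24, +9.0 g protein (running total 35.0 g).
Greedy by best ratio exhausts the cost allowance optimally: 35.0 g.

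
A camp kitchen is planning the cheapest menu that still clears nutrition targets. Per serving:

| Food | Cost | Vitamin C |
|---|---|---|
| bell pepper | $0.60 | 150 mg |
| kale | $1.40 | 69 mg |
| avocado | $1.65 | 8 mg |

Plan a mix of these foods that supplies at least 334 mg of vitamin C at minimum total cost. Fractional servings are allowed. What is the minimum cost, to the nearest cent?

$1.34

Cost per mg of vitamin C: bell pepper $0.0040, kale $0.0203, avocado $0.2062.
With no serving limits, use only bell pepper: 334 mg / 150 mg = 2.227 servings × $0.60 = $1.34.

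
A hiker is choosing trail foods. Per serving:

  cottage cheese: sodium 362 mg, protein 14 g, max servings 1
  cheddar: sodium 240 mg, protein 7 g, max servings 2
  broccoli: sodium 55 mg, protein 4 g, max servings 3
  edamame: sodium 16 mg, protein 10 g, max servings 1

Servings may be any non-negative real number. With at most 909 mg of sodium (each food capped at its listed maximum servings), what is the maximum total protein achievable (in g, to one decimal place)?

46.7 g

Protein per mg sodium: edamame 0.625, broccoli 0.07273, cottage cheese 0.03867, cheddar 0.02917.
Take 1 serving of edamame: uses 16 mg sodium, +10.0 g protein (running total 10.0 g).
Take 3 servings of broccoli: uses 165 mg sodium, +12.0 g protein (running total 22.0 g).
Take 1 serving of cottage cheese: uses 362 mg sodium, +14.0 g protein (running total 36.0 g).
Take 1.525 servings of cheddar: uses 366 mg sodium, +10.7 g protein (running total 46.7 g).
Greedy by best ratio exhausts the sodium allowance optimally: 46.7 g.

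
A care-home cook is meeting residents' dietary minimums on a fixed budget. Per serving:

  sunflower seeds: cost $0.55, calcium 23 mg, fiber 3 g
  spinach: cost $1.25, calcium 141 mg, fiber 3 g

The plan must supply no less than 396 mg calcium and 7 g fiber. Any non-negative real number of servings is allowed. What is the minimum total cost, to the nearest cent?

Two binding constraints pin down two serving amounts, so the optimal mix uses at most two foods. The candidates are each food alone (scaled to the tighter of calcium/fiber) and each pair with both constraints tight.
sunflower seeds only: max(396/23, 7/3) = 17.22 servings → $9.47.
spinach only: max(396/141, 7/3) = 2.809 servings → $3.51.
sunflower seeds + spinach with both targets exact would need a negative amount; discard.
Cheapest feasible corner: $3.51.

$3.51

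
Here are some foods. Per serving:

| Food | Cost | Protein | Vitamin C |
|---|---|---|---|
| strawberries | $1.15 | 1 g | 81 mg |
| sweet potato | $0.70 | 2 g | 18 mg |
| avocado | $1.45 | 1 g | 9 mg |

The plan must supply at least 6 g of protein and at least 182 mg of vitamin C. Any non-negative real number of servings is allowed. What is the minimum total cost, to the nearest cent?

$3.52

strawberries only: max(6/1, 182/81) = 6 servings → $6.90.
sweet potato only: max(6/2, 182/18) = 10.11 servings → $7.08.
avocado only: max(6/1, 182/9) = 20.22 servings → $29.32.
strawberries + sweet potato with both tight: 1.778 servings and 2.111 servings → $3.52.
strawberries + avocado with both tight: 1.778 servings and 4.222 servings → $8.17.
sweet potato + avocado (both tight): parallel constraints — no distinct corner.
Cheapest feasible corner: $3.52.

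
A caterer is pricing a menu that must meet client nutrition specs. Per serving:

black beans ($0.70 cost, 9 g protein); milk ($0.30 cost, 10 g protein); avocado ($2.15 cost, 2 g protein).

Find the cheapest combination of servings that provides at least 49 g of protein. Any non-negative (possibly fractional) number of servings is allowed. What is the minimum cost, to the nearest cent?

Cost per g of protein: milk $0.0300, black beans $0.0778, avocado $1.0750.
With no serving limits, use only milk: 49 g / 10 g = 4.9 servings × $0.30 = $1.47.

$1.47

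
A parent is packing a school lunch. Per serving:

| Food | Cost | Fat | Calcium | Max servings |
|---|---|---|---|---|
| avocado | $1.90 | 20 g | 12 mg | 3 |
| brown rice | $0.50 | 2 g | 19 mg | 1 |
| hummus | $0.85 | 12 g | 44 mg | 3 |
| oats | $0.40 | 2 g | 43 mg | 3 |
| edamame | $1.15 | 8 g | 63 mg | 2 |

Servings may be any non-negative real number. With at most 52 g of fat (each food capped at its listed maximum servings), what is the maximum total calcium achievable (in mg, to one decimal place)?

376.7 mg

Calcium per g fat: oats 21.5, brown rice 9.5, edamame 7.875, hummus 3.667, avocado 0.6.
Take 3 servings of oats: uses 6 g fat, +129.0 mg calcium (running total 129.0 mg).
Take 1 serving of brown rice: uses 2 g fat, +19.0 mg calcium (running total 148.0 mg).
Take 2 servings of edamame: uses 16 g fat, +126.0 mg calcium (running total 274.0 mg).
Take 2.333 servings of hummus: uses 28 g fat, +102.7 mg calcium (running total 376.7 mg).
Filling greedily by calcium-per-g fat is optimal for one linear limit, giving 376.7 mg.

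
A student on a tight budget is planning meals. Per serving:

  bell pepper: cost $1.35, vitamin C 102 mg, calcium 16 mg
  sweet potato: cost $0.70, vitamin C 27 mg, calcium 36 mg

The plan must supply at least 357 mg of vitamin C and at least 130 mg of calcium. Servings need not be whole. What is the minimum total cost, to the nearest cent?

Two binding constraints pin down two serving amounts, so the optimal mix uses at most two foods. The candidates are each food alone (scaled to the tighter of vitamin C/calcium) and each pair with both constraints tight.
bell pepper only: max(357/102, 130/16) = 8.125 servings → $10.97.
sweet potato only: max(357/27, 130/36) = 13.22 servings → $9.26.
bell pepper + sweet potato with both tight: 2.883 servings and 2.33 servings → $5.52.
So the least-cost plan costs $5.52.

$5.52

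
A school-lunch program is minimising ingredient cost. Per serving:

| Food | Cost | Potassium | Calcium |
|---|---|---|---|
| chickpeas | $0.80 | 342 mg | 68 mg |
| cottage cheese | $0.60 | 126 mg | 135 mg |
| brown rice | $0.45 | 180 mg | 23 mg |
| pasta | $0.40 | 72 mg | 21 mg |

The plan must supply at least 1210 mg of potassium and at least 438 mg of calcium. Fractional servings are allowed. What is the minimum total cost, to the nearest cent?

The cheapest plan sits at a corner of the feasible region — with two constraints it uses at most two foods.
chickpeas only: max(1210/342, 438/68) = 6.441 servings → $5.15.
cottage cheese only: max(1210/126, 438/135) = 9.603 servings → $5.76.
brown rice only: max(1210/180, 438/23) = 19.04 servings → $8.57.
pasta only: max(1210/72, 438/21) = 20.86 servings → $8.34.
chickpeas + cottage cheese with both tight: 2.876 servings and 1.796 servings → $3.38.
chickpeas + brown rice with both targets exact would need a negative amount; discard.
chickpeas + pasta: intersection lies outside the first quadrant.
cottage cheese + brown rice with both tight: 2.383 servings and 5.054 servings → $3.70.
cottage cheese + pasta with both tight: 0.866 servings and 15.29 servings → $6.64.
brown rice + pasta with both targets exact would need a negative amount; discard.
Cheapest feasible corner: $3.38.

$3.38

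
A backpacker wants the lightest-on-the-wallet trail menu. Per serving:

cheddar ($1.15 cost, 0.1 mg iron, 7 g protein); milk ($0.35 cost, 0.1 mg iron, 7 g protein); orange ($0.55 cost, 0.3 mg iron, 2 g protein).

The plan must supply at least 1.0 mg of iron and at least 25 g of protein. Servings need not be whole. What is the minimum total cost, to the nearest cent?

$2.32

Two binding constraints pin down two serving amounts, so the optimal mix uses at most two foods. The candidates are each food alone (scaled to the tighter of iron/protein) and each pair with both constraints tight.
cheddar only: max(1.0/0.1, 25/7) = 10 servings → $11.50.
milk only: max(1.0/0.1, 25/7) = 10 servings → $3.50.
orange only: max(1.0/0.3, 25/2) = 12.5 servings → $6.88.
cheddar + milk (both tight): parallel constraints — no distinct corner.
cheddar + orange with both tight: 2.895 servings and 2.368 servings → $4.63.
milk + orange with both tight: 2.895 servings and 2.368 servings → $2.32.
Cheapest feasible corner: $2.32.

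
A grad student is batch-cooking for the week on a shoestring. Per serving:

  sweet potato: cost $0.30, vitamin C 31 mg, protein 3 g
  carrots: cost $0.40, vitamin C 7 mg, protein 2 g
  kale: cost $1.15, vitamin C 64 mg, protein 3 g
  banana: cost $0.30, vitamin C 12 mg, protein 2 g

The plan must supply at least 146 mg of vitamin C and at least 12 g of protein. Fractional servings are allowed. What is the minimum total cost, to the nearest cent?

$1.41

A basic optimal solution has at most two foods positive. Try each food alone and each pair with both targets met exactly.
sweet potato only: max(146/31, 12/3) = 4.71 servings → $1.41.
carrots only: max(146/7, 12/2) = 20.86 servings → $8.34.
kale only: max(146/64, 12/3) = 4 servings → $4.60.
banana only: max(146/12, 12/2) = 12.17 servings → $3.65.
sweet potato + carrots: the both-tight solution has a negative serving — not a feasible corner.
sweet potato + kale with both tight: 3.333 servings and 0.6667 servings → $1.77.
sweet potato + banana: the both-tight solution has a negative serving — not a feasible corner.
carrots + kale with both tight: 3.084 servings and 1.944 servings → $3.47.
carrots + banana: the both-tight solution has a negative serving — not a feasible corner.
kale + banana with both tight: 1.609 servings and 3.587 servings → $2.93.
The minimum over all feasible corners is $1.41.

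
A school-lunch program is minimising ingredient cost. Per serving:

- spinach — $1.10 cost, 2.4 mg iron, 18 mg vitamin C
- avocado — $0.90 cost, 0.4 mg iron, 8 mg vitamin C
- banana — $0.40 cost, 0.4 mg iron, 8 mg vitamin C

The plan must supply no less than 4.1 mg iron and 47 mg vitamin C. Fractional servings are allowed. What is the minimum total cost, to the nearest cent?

With two linear requirements the optimum uses one or two foods; enumerate the corners.
spinach only: max(4.1/2.4, 47/18) = 2.611 servings → $2.87.
avocado only: max(4.1/0.4, 47/8) = 10.25 servings → $9.22.
banana only: max(4.1/0.4, 47/8) = 10.25 servings → $4.10.
spinach + avocado with both tight: 1.167 servings and 3.25 servings → $4.21.
spinach + banana with both tight: 1.167 servings and 3.25 servings → $2.58.
avocado + banana (both tight): parallel constraints — no distinct corner.
So the least-cost plan costs $2.58.

$2.58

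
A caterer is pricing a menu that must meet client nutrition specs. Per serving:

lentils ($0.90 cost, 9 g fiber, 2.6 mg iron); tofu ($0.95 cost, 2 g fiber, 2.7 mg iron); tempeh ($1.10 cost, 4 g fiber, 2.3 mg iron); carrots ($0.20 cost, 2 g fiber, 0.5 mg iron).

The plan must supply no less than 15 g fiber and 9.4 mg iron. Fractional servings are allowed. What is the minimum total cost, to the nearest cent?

$3.25

Minimising a linear cost over {fiber ≥ 15, iron ≥ 9.4, servings ≥ 0} — the optimum is at a vertex, using one or two foods.
lentils only: max(15/9, 9.4/2.6) = 3.615 servings → $3.25.
tofu only: max(15/2, 9.4/2.7) = 7.5 servings → $7.12.
tempeh only: max(15/4, 9.4/2.3) = 4.087 servings → $4.50.
carrots only: max(15/2, 9.4/0.5) = 18.8 servings → $3.76.
lentils + tofu with both tight: 1.136 servings and 2.387 servings → $3.29.
lentils + tempeh: the both-tight solution has a negative serving — not a feasible corner.
lentils + carrots with both targets exact would need a negative amount; discard.
tofu + tempeh with both tight: 0.5 servings and 3.5 servings → $4.33.
tofu + carrots with both tight: 2.568 servings and 4.932 servings → $3.43.
tempeh + carrots with both targets exact would need a negative amount; discard.
The minimum over all feasible corners is $3.25.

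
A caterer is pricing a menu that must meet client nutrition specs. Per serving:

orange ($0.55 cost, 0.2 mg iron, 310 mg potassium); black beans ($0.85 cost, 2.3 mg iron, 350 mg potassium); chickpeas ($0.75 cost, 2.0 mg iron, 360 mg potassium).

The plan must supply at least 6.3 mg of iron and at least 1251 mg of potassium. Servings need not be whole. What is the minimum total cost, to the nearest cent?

orange only: max(6.3/0.2, 1251/310) = 31.5 servings → $17.32.
black beans only: max(6.3/2.3, 1251/350) = 3.574 servings → $3.04.
chickpeas only: max(6.3/2.0, 1251/360) = 3.475 servings → $2.61.
orange + black beans with both tight: 1.046 servings and 2.648 servings → $2.83.
orange + chickpeas with both tight: 0.427 servings and 3.107 servings → $2.57.
black beans + chickpeas: the both-tight solution has a negative serving — not a feasible corner.
So the least-cost plan costs $2.57.

$2.57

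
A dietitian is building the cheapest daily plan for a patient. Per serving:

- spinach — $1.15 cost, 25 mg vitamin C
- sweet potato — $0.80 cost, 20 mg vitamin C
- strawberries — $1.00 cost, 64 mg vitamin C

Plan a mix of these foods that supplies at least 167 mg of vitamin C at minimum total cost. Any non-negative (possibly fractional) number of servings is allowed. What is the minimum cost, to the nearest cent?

$2.61

Cost per mg of vitamin C: strawberries $0.0156, sweet potato $0.0400, spinach $0.0460.
With no serving limits, use only strawberries: 167 mg / 64 mg = 2.609 servings × $1.00 = $2.61.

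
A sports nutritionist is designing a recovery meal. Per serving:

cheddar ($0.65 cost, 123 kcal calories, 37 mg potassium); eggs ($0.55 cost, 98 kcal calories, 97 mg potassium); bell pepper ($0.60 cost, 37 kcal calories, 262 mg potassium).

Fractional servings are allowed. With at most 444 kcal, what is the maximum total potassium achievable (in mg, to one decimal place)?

Potassium per kcal: bell pepper 7.081, eggs 0.9898, cheddar 0.3008.
With no serving limits, spend the whole calories allowance on bell pepper: 444 kcal / 37 kcal × 262 mg = 3144.0 mg.

3144.0 mg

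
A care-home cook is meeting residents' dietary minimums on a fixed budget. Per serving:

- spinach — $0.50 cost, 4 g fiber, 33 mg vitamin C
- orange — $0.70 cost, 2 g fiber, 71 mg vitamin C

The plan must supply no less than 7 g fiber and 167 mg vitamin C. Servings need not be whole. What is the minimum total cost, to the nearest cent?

$1.78

With two linear requirements the optimum uses one or two foods; enumerate the corners.
spinach only: max(7/4, 167/33) = 5.061 servings → $2.53.
orange only: max(7/2, 167/71) = 3.5 servings → $2.45.
spinach + orange with both tight: 0.7477 servings and 2.005 servings → $1.78.
The minimum over all feasible corners is $1.78.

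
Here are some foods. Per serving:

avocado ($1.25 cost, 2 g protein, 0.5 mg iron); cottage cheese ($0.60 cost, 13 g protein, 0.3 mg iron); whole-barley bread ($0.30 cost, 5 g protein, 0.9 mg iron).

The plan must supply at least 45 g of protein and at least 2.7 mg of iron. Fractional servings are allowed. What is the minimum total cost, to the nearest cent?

$2.22

avocado only: max(45/2, 2.7/0.5) = 22.5 servings → $28.12.
cottage cheese only: max(45/13, 2.7/0.3) = 9 servings → $5.40.
whole-barley bread only: max(45/5, 2.7/0.9) = 9 servings → $2.70.
avocado + cottage cheese with both tight: 3.661 servings and 2.898 servings → $6.32.
avocado + whole-barley bread with both targets exact would need a negative amount; discard.
cottage cheese + whole-barley bread with both tight: 2.647 servings and 2.118 servings → $2.22.
Cheapest feasible corner: $2.22.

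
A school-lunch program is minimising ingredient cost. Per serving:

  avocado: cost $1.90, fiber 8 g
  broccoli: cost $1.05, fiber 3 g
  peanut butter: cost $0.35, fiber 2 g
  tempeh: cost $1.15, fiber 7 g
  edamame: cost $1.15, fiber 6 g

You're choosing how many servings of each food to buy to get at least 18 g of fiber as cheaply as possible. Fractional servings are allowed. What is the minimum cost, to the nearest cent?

Cost per g of fiber: tempeh $0.1643, peanut butter $0.1750, edamame $0.1917, avocado $0.2375, broccoli $0.3500.
With no serving limits, use only tempeh: 18 g / 7 g = 2.571 servings × $1.15 = $2.96.

$2.96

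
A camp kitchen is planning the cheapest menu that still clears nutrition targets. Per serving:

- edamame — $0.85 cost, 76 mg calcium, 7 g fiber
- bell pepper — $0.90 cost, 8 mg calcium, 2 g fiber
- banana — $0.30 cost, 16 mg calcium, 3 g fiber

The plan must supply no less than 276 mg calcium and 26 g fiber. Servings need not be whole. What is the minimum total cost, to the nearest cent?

Two binding constraints pin down two serving amounts, so the optimal mix uses at most two foods. The candidates are each food alone (scaled to the tighter of calcium/fiber) and each pair with both constraints tight.
edamame only: max(276/76, 26/7) = 3.714 servings → $3.16.
bell pepper only: max(276/8, 26/2) = 34.5 servings → $31.05.
banana only: max(276/16, 26/3) = 17.25 servings → $5.17.
edamame + bell pepper with both tight: 3.583 servings and 0.4583 servings → $3.46.
edamame + banana with both tight: 3.552 servings and 0.3793 servings → $3.13.
bell pepper + banana: intersection lies outside the first quadrant.
Cheapest feasible corner: $3.13.

$3.13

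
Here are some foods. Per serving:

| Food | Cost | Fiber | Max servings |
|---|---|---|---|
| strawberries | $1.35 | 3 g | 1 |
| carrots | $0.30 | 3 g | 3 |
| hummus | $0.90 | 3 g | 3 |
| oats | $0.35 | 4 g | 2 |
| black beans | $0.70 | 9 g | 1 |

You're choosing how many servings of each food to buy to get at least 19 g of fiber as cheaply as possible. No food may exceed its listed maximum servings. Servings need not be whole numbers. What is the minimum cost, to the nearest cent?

$1.60

Cost per g of fiber: black beans $0.0778, oats $0.0875, carrots $0.1000, hummus $0.3000, strawberries $0.4500.
Take 1 serving of black beans: +9.0 g fiber for $0.70 (total $0.70, still need 10.0 g).
Take 2 servings of oats: +8.0 g fiber for $0.70 (total $1.40, still need 2.0 g).
Take 0.6667 servings of carrots: +2.0 g fiber for $0.20 (total $1.60, still need 0.0 g).
Greedy by cheapest-per-g is optimal for a single linear constraint, so the minimum cost is $1.60.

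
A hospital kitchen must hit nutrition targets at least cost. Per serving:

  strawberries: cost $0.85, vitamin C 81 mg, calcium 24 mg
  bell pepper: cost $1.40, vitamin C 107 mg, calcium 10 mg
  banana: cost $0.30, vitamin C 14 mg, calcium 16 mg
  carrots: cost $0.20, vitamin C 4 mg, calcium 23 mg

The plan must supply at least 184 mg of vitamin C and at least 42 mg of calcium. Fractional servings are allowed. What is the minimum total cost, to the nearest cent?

At the optimum either one food covers both requirements or two foods hit both targets exactly; no other combination can be cheaper.
strawberries only: max(184/81, 42/24) = 2.272 servings → $1.93.
bell pepper only: max(184/107, 42/10) = 4.2 servings → $5.88.
banana only: max(184/14, 42/16) = 13.14 servings → $3.94.
carrots only: max(184/4, 42/23) = 46 servings → $9.20.
strawberries + bell pepper with both tight: 1.51 servings and 0.5768 servings → $2.09.
strawberries + banana: intersection lies outside the first quadrant.
strawberries + carrots: intersection lies outside the first quadrant.
bell pepper + banana with both tight: 1.499 servings and 1.688 servings → $2.60.
bell pepper + carrots with both tight: 1.679 servings and 1.096 servings → $2.57.
banana + carrots: the both-tight solution has a negative serving — not a feasible corner.
The minimum over all feasible corners is $1.93.

$1.93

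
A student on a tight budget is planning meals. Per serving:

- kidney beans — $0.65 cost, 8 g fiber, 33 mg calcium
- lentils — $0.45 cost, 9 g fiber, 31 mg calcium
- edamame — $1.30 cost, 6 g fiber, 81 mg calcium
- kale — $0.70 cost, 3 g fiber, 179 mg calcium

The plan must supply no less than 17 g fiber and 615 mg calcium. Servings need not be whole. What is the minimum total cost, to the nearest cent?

A basic optimal solution has at most two foods positive. Try each food alone and each pair with both targets met exactly.
kidney beans only: max(17/8, 615/33) = 18.64 servings → $12.11.
lentils only: max(17/9, 615/31) = 19.84 servings → $8.93.
edamame only: max(17/6, 615/81) = 7.593 servings → $9.87.
kale only: max(17/3, 615/179) = 5.667 servings → $3.97.
kidney beans + lentils: intersection lies outside the first quadrant.
kidney beans + edamame: the both-tight solution has a negative serving — not a feasible corner.
kidney beans + kale with both tight: 0.8987 servings and 3.27 servings → $2.87.
lentils + edamame: the both-tight solution has a negative serving — not a feasible corner.
lentils + kale with both tight: 0.7892 servings and 3.299 servings → $2.66.
edamame + kale with both tight: 1.442 servings and 2.783 servings → $3.82.
The minimum over all feasible corners is $2.66.

$2.66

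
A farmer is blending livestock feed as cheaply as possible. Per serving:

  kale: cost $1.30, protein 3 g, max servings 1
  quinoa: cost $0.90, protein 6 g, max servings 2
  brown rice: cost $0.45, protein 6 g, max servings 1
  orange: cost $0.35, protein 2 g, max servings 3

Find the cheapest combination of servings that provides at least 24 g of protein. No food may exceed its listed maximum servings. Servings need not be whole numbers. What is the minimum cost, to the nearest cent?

Cost per g of protein: brown rice $0.0750, quinoa $0.1500, orange $0.1750, kale $0.4333.
Take 1 serving of brown rice: +6.0 g protein for $0.45 (total $0.45, still need 18.0 g).
Take 2 servings of quinoa: +12.0 g protein for $1.80 (total $2.25, still need 6.0 g).
Take 3 servings of orange: +6.0 g protein for $1.05 (total $3.30, still need 0.0 g).
Filling from the cheapest source first is optimal under one linear minimum: $3.30.

$3.30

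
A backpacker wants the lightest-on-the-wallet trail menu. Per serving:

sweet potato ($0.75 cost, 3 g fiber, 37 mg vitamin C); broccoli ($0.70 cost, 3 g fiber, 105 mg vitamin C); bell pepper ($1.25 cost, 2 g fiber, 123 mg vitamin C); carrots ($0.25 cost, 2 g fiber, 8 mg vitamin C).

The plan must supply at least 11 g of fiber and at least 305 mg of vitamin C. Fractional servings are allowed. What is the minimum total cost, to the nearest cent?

Two binding constraints pin down two serving amounts, so the optimal mix uses at most two foods. The candidates are each food alone (scaled to the tighter of fiber/vitamin C) and each pair with both constraints tight.
sweet potato only: max(11/3, 305/37) = 8.243 servings → $6.18.
broccoli only: max(11/3, 305/105) = 3.667 servings → $2.57.
bell pepper only: max(11/2, 305/123) = 5.5 servings → $6.88.
carrots only: max(11/2, 305/8) = 38.12 servings → $9.53.
sweet potato + broccoli with both tight: 1.176 servings and 2.49 servings → $2.63.
sweet potato + bell pepper with both tight: 2.519 servings and 1.722 servings → $4.04.
sweet potato + carrots: the both-tight solution has a negative serving — not a feasible corner.
broccoli + bell pepper with both targets exact would need a negative amount; discard.
broccoli + carrots with both tight: 2.806 servings and 1.29 servings → $2.29.
bell pepper + carrots with both tight: 2.27 servings and 3.23 servings → $3.64.
So the least-cost plan costs $2.29.

$2.29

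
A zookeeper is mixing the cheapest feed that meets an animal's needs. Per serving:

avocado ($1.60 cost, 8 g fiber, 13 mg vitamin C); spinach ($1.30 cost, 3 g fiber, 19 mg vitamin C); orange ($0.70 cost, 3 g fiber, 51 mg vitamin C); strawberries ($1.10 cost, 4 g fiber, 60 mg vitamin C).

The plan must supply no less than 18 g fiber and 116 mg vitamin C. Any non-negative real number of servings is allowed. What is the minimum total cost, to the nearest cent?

Check every corner: each single food scaled to meet both minima, and each pair solved so both constraints bind.
avocado only: max(18/8, 116/13) = 8.923 servings → $14.28.
spinach only: max(18/3, 116/19) = 6.105 servings → $7.94.
orange only: max(18/3, 116/51) = 6 servings → $4.20.
strawberries only: max(18/4, 116/60) = 4.5 servings → $4.95.
avocado + spinach: the both-tight solution has a negative serving — not a feasible corner.
avocado + orange with both tight: 1.545 servings and 1.881 servings → $3.79.
avocado + strawberries with both tight: 1.439 servings and 1.621 servings → $4.09.
spinach + orange with both tight: 5.938 servings and 0.0625 servings → $7.76.
spinach + strawberries with both tight: 5.923 servings and 0.05769 servings → $7.76.
orange + strawberries: intersection lies outside the first quadrant.
So the least-cost plan costs $3.79.

$3.79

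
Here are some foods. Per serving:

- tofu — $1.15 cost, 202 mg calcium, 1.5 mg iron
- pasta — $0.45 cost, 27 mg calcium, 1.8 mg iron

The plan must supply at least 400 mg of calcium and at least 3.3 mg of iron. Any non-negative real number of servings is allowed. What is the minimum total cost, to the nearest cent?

$2.34

A basic optimal solution has at most two foods positive. Try each food alone and each pair with both targets met exactly.
tofu only: max(400/202, 3.3/1.5) = 2.2 servings → $2.53.
pasta only: max(400/27, 3.3/1.8) = 14.81 servings → $6.67.
tofu + pasta with both tight: 1.953 servings and 0.2061 servings → $2.34.
The minimum over all feasible corners is $2.34.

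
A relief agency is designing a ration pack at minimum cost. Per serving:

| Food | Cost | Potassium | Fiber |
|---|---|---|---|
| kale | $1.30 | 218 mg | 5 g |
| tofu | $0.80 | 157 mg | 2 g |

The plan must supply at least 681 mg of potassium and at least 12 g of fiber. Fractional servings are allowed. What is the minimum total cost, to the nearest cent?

$3.75

Check every corner: each single food scaled to meet both minima, and each pair solved so both constraints bind.
kale only: max(681/218, 12/5) = 3.124 servings → $4.06.
tofu only: max(681/157, 12/2) = 6 servings → $4.80.
kale + tofu with both tight: 1.496 servings and 2.261 servings → $3.75.
Cheapest feasible corner: $3.75.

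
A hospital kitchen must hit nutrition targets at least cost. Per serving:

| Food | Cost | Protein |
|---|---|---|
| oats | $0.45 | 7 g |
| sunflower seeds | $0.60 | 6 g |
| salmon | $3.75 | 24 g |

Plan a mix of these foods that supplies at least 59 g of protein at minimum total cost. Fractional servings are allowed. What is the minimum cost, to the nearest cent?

Cost per g of protein: oats $0.0643, sunflower seeds $0.1000, salmon $0.1562.
With no serving limits, use only oats: 59 g / 7 g = 8.429 servings × $0.45 = $3.79.

$3.79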